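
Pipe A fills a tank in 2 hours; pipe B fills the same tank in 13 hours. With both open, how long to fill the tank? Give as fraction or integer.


Rate of A = 1/2 job per hour
Rate of B = 1/13 job per hour
Combined rate = 1/2 + 1/13
Find common denominator: (13 + 2)/(2*13) = 15/26
Combined rate = 15/26 job per hour
Time together = 1 / (15/26) = 26/15 hours

26/15


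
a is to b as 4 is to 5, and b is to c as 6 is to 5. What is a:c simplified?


Given a:b = 4:5 and b:c = 6:5
Make b consistent. Multiply first ratio by 6: a:b = 24:30
Multiply second ratio by 5: b:c = 30:25
Now b = 30 in both, so a:b:c = 24:30:25
Therefore a:c = 24:25
Simplify by GCD: a:c = 24:25

24:25


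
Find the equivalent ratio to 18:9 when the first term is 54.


Original ratio: 18:9
First term target: 54
Scale factor = 54 / 18 = 3
Multiply second term: 9 * 3 = 27
Equivalent ratio = 54:27

54:27


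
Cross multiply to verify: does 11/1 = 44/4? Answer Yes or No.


Cross multiply to check 11/1 = 44/4
Left cross product: 11 * 4 = 44
Right cross product: 1 * 44 = 44
44 = 44
Equal, so proportions match => Yes

Yes


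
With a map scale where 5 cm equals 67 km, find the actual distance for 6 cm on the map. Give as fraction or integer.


Map scale: 5 cm = 67 km
Measured distance on map = 6 cm
Set up proportion: 6 * 67 / 5
= 402 / 5
= 402/5 km

402/5


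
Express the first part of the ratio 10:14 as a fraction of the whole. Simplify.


Total parts = 10 + 14 = 24
First part fraction = 10/24
Simplify: 10/24 = 5/12

5/12


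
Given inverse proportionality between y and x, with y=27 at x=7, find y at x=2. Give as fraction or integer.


Inverse proportion: y = k/x
Find k: k = 7 * 27 = 189
Compute y at x=2: y = 189/2
y = 189/2

189/2


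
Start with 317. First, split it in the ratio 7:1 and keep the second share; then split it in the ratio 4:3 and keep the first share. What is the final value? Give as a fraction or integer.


Start with 317.
Step 1: Split 7:1, second share = 317 * 1/8 = 317/8
Step 2: Split 4:3, first share = 317/8 * 4/7 = 317/14
Final result = 317/14

317/14


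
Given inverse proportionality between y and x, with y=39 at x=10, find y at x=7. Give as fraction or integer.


Inverse proportion: y = k/x
Find k: k = 10 * 39 = 390
Compute y at x=7: y = 390/7
y = 390/7

390/7


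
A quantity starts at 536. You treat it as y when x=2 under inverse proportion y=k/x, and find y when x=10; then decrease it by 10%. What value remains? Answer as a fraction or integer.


Start with 536.
Step 1: Inverse prop: k = (536)*2; new y = k/10 = 536*2/10 = 536/5
Step 2: Decrease by 10%: 536/5 * 90/100 = 2412/25
Final result = 2412/25

2412/25


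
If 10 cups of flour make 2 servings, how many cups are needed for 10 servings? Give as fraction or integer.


Original: 10 cups for 2 servings
Target servings = 10
Scaling factor = 10/2
New amount = 10 * 10/2
= 100/2
= 50 cups

50


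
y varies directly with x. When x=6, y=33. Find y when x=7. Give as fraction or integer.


Direct proportion: y = kx
Find k: k = 33/6 = 11/2
Compute y at x=7: y = 11/2 * 7
y = 77/2

77/2


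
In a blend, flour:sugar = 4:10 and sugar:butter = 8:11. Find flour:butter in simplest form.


Given a:b = 4:10 and b:c = 8:11
Make b consistent. Multiply first ratio by 8: a:b = 32:80
Multiply second ratio by 10: b:c = 80:110
Now b = 80 in both, so a:b:c = 32:80:110
Therefore a:c = 32:110
Simplify by GCD: a:c = 16:55

16:55


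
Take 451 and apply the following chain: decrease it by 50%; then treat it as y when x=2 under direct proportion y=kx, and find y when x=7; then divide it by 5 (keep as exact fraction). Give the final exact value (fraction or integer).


Start with 451.
Step 1: Decrease by 50%: 451 * 50/100 = 451/2
Step 2: Direct prop: k = (451/2)/2; new y = k*7 = 451/2*7/2 = 3157/4
Step 3: Divide by 5: 3157/4 / 5 = 3157/20
Final result = 3157/20

3157/20


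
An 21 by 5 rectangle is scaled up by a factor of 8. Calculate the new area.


Original dimensions: 21 x 5
Enlargement factor = 8
New width = 21 * 8 = 168
New height = 5 * 8 = 40
New area = 168 * 40 = 6720

6720


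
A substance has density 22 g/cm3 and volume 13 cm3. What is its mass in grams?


Using mass = density * volume
Density = 22 g/cm3
Volume = 13 cm3
Mass = 22 * 13
= 286 g

286


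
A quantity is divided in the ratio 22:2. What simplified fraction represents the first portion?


Total parts = 22 + 2 = 24
First part fraction = 22/24
Simplify: 22/24 = 11/12

11/12


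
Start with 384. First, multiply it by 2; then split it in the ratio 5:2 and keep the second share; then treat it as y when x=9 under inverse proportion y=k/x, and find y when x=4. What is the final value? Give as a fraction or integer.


Start with 384.
Step 1: Multiply by 2: 384 * 2 = 768
Step 2: Split 5:2, second share = 768 * 2/7 = 1536/7
Step 3: Inverse prop: k = (1536/7)*9; new y = k/4 = 1536/7*9/4 = 3456/7
Final result = 3456/7

3456/7


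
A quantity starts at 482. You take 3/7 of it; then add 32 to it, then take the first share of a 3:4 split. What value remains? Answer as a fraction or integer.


Start with 482.
Step 1: Take 3/7: 482 * 3/7 = 1446/7
Step 2: Add 32: 1446/7+32=1670/7; split 3:4 first = 1670/7*3/7 = 5010/49
Final result = 5010/49

5010/49


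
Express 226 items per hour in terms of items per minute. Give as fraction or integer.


Converting from per hour to per minute
Rate = 226 items per hour
Divide by 60: 226/60
= 113/30 items per minute

113/30


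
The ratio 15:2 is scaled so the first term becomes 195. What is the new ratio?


Original ratio: 15:2
First term target: 195
Scale factor = 195 / 15 = 13
Multiply second term: 2 * 13 = 26
Equivalent ratio = 195:26

195:26


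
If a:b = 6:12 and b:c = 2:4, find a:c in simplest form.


Given a:b = 6:12 and b:c = 2:4
Make b consistent. Multiply first ratio by 2: a:b = 12:24
Multiply second ratio by 12: b:c = 24:48
Now b = 24 in both, so a:b:c = 12:24:48
Therefore a:c = 12:48
Simplify by GCD: a:c = 1:4

1:4


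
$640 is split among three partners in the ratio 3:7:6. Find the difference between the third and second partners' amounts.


Total parts = 3 + 7 + 6 = 16
Value per part = 640 / 16 = 40
Shares: 3*40=120, 7*40=280, 6*40=240
Third share = 240, second share = 280
Difference = |240 - 280| = 40

40


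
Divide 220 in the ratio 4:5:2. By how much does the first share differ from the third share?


Total parts = 4 + 5 + 2 = 11
Value per part = 220 / 11 = 20
Shares: 4*20=80, 5*20=100, 2*20=40
First share = 80, third share = 40
Difference = |80 - 40| = 40

40


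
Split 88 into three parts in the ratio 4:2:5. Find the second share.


Ratio = 4:2:5
Total parts = 4 + 2 + 5 = 11
Value per part = 88 / 11 = 8
First share = 4 * 8 = 32
Middle share = 2 * 8 = 16
Third share = 5 * 8 = 40

16


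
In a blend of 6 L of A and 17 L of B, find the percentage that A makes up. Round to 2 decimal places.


Volume of A = 6 L
Volume of B = 17 L
Total volume = 6 + 17 = 23 L
Percentage of A = (6/23) * 100
= 26.09%

26.09


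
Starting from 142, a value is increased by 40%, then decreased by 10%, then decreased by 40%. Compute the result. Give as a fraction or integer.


Start: 142
Step 1: increase by 40% => multiply by 140/100
  142 * 140/100 = 994/5
Step 2: decrease by 10% => multiply by 90/100
  994/5 * 90/100 = 4473/25
Step 3: decrease by 40% => multiply by 60/100
  4473/25 * 60/100 = 13419/125
Final value = 13419/125

13419/125


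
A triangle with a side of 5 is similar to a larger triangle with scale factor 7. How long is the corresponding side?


Similar triangles have proportional sides
Scale factor = 7
Smaller side = 5
Corresponding larger side = 5 * 7
= 35

35


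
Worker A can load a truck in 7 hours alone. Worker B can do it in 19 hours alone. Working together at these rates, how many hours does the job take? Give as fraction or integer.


Rate of A = 1/7 job per hour
Rate of B = 1/19 job per hour
Combined rate = 1/7 + 1/19
Find common denominator: (19 + 7)/(7*19) = 26/133
Combined rate = 26/133 job per hour
Time together = 1 / (26/133) = 133/26 hours

133/26


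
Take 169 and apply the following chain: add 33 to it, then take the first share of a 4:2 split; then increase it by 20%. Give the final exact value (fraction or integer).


Start with 169.
Step 1: Add 33: 169+33=202; split 4:2 first = 202*4/6 = 404/3
Step 2: Increase by 20%: 404/3 * 120/100 = 808/5
Final result = 808/5

808/5


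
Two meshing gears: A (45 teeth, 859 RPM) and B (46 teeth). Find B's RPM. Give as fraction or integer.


Gear ratio: teeth_A * RPM_A = teeth_B * RPM_B
45 * 859 = 46 * RPM_B
38655 = 46 * RPM_B
RPM_B = 38655 / 46
RPM_B = 38655/46

38655/46


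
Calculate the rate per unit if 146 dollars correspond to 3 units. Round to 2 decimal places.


Total dollars = 146
Number of units = 3
Unit rate = 146 / 3
= 48.67 dollars per unit

48.67


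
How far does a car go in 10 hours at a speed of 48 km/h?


Using distance = speed * time
Speed = 48 km/h
Time = 10 hours
Distance = 48 * 10
= 480 km

480


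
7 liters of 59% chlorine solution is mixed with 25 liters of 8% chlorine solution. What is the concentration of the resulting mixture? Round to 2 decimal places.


Solute in mixture 1 = 59% of 7 L = 7*59/100 = 413/100 L
Solute in mixture 2 = 8% of 25 L = 25*8/100 = 2 L
Total solute = 413/100 + 2 = 613/100 L
Total volume = 7 + 25 = 32 L
Final concentration = 613/100/32 * 100 = 19.16%

19.16


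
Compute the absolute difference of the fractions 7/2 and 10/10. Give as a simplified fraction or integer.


Simplify: 7/2 = 7/2 and 10/10 = 1
Find common denominator: LCD = 2
Convert: 7/2 and 2/2
Difference = |7 - 2|/2 = 5/2
Simplified = 5/2

5/2


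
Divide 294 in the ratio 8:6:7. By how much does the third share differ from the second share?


Total parts = 8 + 6 + 7 = 21
Value per part = 294 / 21 = 14
Shares: 8*14=112, 6*14=84, 7*14=98
Third share = 98, second share = 84
Difference = |98 - 84| = 14

14


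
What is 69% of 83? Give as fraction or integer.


Compute 69% of 83
Convert percentage: 69% = 69/100
Multiply: 83 * 69/100
= 5727/100
= 5727/100

5727/100


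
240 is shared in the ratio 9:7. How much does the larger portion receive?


Total parts = 9 + 7 = 16
Value per part = 240 / 16 = 15
First share = 9 * 15 = 135
Second share = 7 * 15 = 105
Larger share = 135

135


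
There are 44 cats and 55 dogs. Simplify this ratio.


Find GCD(44, 55)
GCD = 11
Divide both by 11: 44/11 = 4, 55/11 = 5
Simplified ratio = 4:5

4:5


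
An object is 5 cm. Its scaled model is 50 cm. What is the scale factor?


Original length = 5 cm
Scaled length = 50 cm
Scale factor = 50 / 5
= 10

10


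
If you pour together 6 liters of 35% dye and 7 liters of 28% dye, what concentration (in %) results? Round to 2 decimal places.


Solute in mixture 1 = 35% of 6 L = 6*35/100 = 21/10 L
Solute in mixture 2 = 28% of 7 L = 7*28/100 = 49/25 L
Total solute = 21/10 + 49/25 = 203/50 L
Total volume = 6 + 7 = 13 L
Final concentration = 203/50/13 * 100 = 31.23%

31.23


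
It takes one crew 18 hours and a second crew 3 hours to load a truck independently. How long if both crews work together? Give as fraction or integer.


Rate of A = 1/18 job per hour
Rate of B = 1/3 job per hour
Combined rate = 1/18 + 1/3
Find common denominator: (3 + 18)/(18*3) = 21/54
Combined rate = 7/18 job per hour
Time together = 1 / (7/18) = 18/7 hours

18/7


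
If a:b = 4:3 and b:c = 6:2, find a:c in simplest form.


Given a:b = 4:3 and b:c = 6:2
Make b consistent. Multiply first ratio by 6: a:b = 24:18
Multiply second ratio by 3: b:c = 18:6
Now b = 18 in both, so a:b:c = 24:18:6
Therefore a:c = 24:6
Simplify by GCD: a:c = 4:1

4:1


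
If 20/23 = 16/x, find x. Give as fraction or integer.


Setting up: 20/23 = 16/x
Cross multiply: 20 * x = 23 * 16
20x = 368
x = 368/20
x = 92/5

92/5


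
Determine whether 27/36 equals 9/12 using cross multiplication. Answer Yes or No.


Cross multiply to check 27/36 = 9/12
Left cross product: 27 * 12 = 324
Right cross product: 36 * 9 = 324
324 = 324
Equal, so proportions match => Yes

Yes


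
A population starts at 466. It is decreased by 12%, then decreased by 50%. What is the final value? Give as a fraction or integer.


Start: 466
Step 1: decrease by 12% => multiply by 88/100
  466 * 88/100 = 10252/25
Step 2: decrease by 50% => multiply by 50/100
  10252/25 * 50/100 = 5126/25
Final value = 5126/25

5126/25


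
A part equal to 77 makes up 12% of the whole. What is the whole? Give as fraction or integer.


Given: 77 is 12% of the whole
Set up: 77 = 12/100 * whole
whole = 77 * 100 / 12
whole = 7700 / 12
whole = 1925/3

1925/3


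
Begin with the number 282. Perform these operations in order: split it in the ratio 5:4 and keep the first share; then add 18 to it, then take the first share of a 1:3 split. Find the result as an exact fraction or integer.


Start with 282.
Step 1: Split 5:4, first share = 282 * 5/9 = 470/3
Step 2: Add 18: 470/3+18=524/3; split 1:3 first = 524/3*1/4 = 131/3
Final result = 131/3

131/3


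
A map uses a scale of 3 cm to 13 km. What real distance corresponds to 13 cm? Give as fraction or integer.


Map scale: 3 cm = 13 km
Measured distance on map = 13 cm
Set up proportion: 13 * 13 / 3
= 169 / 3
= 169/3 km

169/3


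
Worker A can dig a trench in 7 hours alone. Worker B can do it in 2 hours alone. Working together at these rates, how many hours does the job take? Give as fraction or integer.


Rate of A = 1/7 job per hour
Rate of B = 1/2 job per hour
Combined rate = 1/7 + 1/2
Find common denominator: (2 + 7)/(7*2) = 9/14
Combined rate = 9/14 job per hour
Time together = 1 / (9/14) = 14/9 hours

14/9


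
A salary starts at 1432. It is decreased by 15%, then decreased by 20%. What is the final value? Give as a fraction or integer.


Start: 1432
Step 1: decrease by 15% => multiply by 85/100
  1432 * 85/100 = 6086/5
Step 2: decrease by 20% => multiply by 80/100
  6086/5 * 80/100 = 24344/25
Final value = 24344/25

24344/25


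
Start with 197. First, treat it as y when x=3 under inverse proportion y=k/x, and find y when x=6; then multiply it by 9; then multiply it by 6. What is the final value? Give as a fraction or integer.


Start with 197.
Step 1: Inverse prop: k = (197)*3; new y = k/6 = 197*3/6 = 197/2
Step 2: Multiply by 9: 197/2 * 9 = 1773/2
Step 3: Multiply by 6: 1773/2 * 6 = 5319
Final result = 5319

5319


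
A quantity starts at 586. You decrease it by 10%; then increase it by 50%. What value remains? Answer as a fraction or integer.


Start with 586.
Step 1: Decrease by 10%: 586 * 90/100 = 2637/5
Step 2: Increase by 50%: 2637/5 * 150/100 = 7911/10
Final result = 7911/10

7911/10


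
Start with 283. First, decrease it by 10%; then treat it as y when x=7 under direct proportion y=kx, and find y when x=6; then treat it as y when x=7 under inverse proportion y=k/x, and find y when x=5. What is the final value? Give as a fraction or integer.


Start with 283.
Step 1: Decrease by 10%: 283 * 90/100 = 2547/10
Step 2: Direct prop: k = (2547/10)/7; new y = k*6 = 2547/10*6/7 = 7641/35
Step 3: Inverse prop: k = (7641/35)*7; new y = k/5 = 7641/35*7/5 = 7641/25
Final result = 7641/25

7641/25


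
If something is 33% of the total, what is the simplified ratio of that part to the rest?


Part = 33%, Remainder = 67%
Ratio = 33:67
GCD(33, 67) = 1
Simplify: 33:67 = 33:67

33:67


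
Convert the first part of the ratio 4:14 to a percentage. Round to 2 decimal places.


Total parts = 4 + 14 = 18
First part fraction = 4/18
Percentage = (4/18) * 100
= 0.222222 * 100
= 22.22%

22.22


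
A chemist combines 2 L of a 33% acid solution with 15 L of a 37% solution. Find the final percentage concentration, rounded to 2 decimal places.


Solute in mixture 1 = 33% of 2 L = 2*33/100 = 33/50 L
Solute in mixture 2 = 37% of 15 L = 15*37/100 = 111/20 L
Total solute = 33/50 + 111/20 = 621/100 L
Total volume = 2 + 15 = 17 L
Final concentration = 621/100/17 * 100 = 36.53%

36.53


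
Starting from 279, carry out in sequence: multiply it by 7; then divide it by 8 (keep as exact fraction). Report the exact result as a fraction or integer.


Start with 279.
Step 1: Multiply by 7: 279 * 7 = 1953
Step 2: Divide by 8: 1953 / 8 = 1953/8
Final result = 1953/8

1953/8


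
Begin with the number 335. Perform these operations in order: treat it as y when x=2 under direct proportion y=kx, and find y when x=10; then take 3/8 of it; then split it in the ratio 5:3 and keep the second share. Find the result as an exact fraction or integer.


Start with 335.
Step 1: Direct prop: k = (335)/2; new y = k*10 = 335*10/2 = 1675
Step 2: Take 3/8: 1675 * 3/8 = 5025/8
Step 3: Split 5:3, second share = 5025/8 * 3/8 = 15075/64
Final result = 15075/64

15075/64


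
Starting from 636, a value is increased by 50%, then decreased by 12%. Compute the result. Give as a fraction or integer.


Start: 636
Step 1: increase by 50% => multiply by 150/100
  636 * 150/100 = 954
Step 2: decrease by 12% => multiply by 88/100
  954 * 88/100 = 20988/25
Final value = 20988/25

20988/25


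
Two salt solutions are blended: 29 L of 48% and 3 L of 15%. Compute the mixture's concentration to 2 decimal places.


Solute in mixture 1 = 48% of 29 L = 29*48/100 = 348/25 L
Solute in mixture 2 = 15% of 3 L = 3*15/100 = 9/20 L
Total solute = 348/25 + 9/20 = 1437/100 L
Total volume = 29 + 3 = 32 L
Final concentration = 1437/100/32 * 100 = 44.91%

44.91


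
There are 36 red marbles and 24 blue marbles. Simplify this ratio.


Find GCD(36, 24)
GCD = 12
Divide both by 12: 36/12 = 3, 24/12 = 2
Simplified ratio = 3:2

3:2


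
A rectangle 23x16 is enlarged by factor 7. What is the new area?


Original dimensions: 23 x 16
Enlargement factor = 7
New width = 23 * 7 = 161
New height = 16 * 7 = 112
New area = 161 * 112 = 18032

18032


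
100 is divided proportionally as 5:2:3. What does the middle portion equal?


Ratio = 5:2:3
Total parts = 5 + 2 + 3 = 10
Value per part = 100 / 10 = 10
First share = 5 * 10 = 50
Middle share = 2 * 10 = 20
Third share = 3 * 10 = 30

20


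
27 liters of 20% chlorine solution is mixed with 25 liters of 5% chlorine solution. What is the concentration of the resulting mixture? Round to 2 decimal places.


Solute in mixture 1 = 20% of 27 L = 27*20/100 = 27/5 L
Solute in mixture 2 = 5% of 25 L = 25*5/100 = 5/4 L
Total solute = 27/5 + 5/4 = 133/20 L
Total volume = 27 + 25 = 52 L
Final concentration = 133/20/52 * 100 = 12.79%

12.79


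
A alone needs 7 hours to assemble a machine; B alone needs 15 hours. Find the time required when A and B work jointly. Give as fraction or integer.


Rate of A = 1/7 job per hour
Rate of B = 1/15 job per hour
Combined rate = 1/7 + 1/15
Find common denominator: (15 + 7)/(7*15) = 22/105
Combined rate = 22/105 job per hour
Time together = 1 / (22/105) = 105/22 hours

105/22


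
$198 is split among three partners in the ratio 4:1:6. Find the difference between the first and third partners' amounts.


Total parts = 4 + 1 + 6 = 11
Value per part = 198 / 11 = 18
Shares: 4*18=72, 1*18=18, 6*18=108
First share = 72, third share = 108
Difference = |72 - 108| = 36

36


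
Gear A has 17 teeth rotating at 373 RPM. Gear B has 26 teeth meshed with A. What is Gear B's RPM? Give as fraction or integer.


Gear ratio: teeth_A * RPM_A = teeth_B * RPM_B
17 * 373 = 26 * RPM_B
6341 = 26 * RPM_B
RPM_B = 6341 / 26
RPM_B = 6341/26

6341/26


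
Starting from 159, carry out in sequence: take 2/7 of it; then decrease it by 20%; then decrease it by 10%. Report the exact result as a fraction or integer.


Start with 159.
Step 1: Take 2/7: 159 * 2/7 = 318/7
Step 2: Decrease by 20%: 318/7 * 80/100 = 1272/35
Step 3: Decrease by 10%: 1272/35 * 90/100 = 5724/175
Final result = 5724/175

5724/175


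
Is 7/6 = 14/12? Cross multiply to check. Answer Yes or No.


Cross multiply to check 7/6 = 14/12
Left cross product: 7 * 12 = 84
Right cross product: 6 * 14 = 84
84 = 84
Equal, so proportions match => Yes

Yes


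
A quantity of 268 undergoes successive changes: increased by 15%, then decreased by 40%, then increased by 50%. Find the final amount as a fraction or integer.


Start: 268
Step 1: increase by 15% => multiply by 115/100
  268 * 115/100 = 1541/5
Step 2: decrease by 40% => multiply by 60/100
  1541/5 * 60/100 = 4623/25
Step 3: increase by 50% => multiply by 150/100
  4623/25 * 150/100 = 13869/50
Final value = 13869/50

13869/50


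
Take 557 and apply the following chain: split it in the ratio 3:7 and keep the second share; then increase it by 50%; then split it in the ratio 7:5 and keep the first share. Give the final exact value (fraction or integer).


Start with 557.
Step 1: Split 3:7, second share = 557 * 7/10 = 3899/10
Step 2: Increase by 50%: 3899/10 * 150/100 = 11697/20
Step 3: Split 7:5, first share = 11697/20 * 7/12 = 27293/80
Final result = 27293/80

27293/80


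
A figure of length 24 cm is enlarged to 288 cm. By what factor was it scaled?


Original length = 24 cm
Scaled length = 288 cm
Scale factor = 288 / 24
= 12

12


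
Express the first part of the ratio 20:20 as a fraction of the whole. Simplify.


Total parts = 20 + 20 = 40
First part fraction = 20/40
Simplify: 20/40 = 1/2

1/2


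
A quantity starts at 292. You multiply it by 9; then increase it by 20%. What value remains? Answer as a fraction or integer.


Start with 292.
Step 1: Multiply by 9: 292 * 9 = 2628
Step 2: Increase by 20%: 2628 * 120/100 = 15768/5
Final result = 15768/5

15768/5


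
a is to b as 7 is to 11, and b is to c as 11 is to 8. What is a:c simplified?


Given a:b = 7:11 and b:c = 11:8
Make b consistent. Multiply first ratio by 11: a:b = 77:121
Multiply second ratio by 11: b:c = 121:88
Now b = 121 in both, so a:b:c = 77:121:88
Therefore a:c = 77:88
Simplify by GCD: a:c = 7:8

7:8


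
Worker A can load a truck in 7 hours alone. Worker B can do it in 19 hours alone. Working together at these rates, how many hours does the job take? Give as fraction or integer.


Rate of A = 1/7 job per hour
Rate of B = 1/19 job per hour
Combined rate = 1/7 + 1/19
Find common denominator: (19 + 7)/(7*19) = 26/133
Combined rate = 26/133 job per hour
Time together = 1 / (26/133) = 133/26 hours

133/26


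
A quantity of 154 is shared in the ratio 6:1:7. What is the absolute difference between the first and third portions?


Total parts = 6 + 1 + 7 = 14
Value per part = 154 / 14 = 11
Shares: 6*11=66, 1*11=11, 7*11=77
First share = 66, third share = 77
Difference = |66 - 77| = 11

11


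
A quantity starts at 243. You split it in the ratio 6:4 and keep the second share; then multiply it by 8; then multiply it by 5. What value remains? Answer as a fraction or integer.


Start with 243.
Step 1: Split 6:4, second share = 243 * 4/10 = 486/5
Step 2: Multiply by 8: 486/5 * 8 = 3888/5
Step 3: Multiply by 5: 3888/5 * 5 = 3888
Final result = 3888

3888


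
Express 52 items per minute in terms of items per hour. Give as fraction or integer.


Converting from per minute to per hour
Rate = 52 items per minute
Multiply by 60: 52 * 60
= 3120 items per hour

3120


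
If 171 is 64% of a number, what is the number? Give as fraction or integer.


Given: 171 is 64% of the whole
Set up: 171 = 64/100 * whole
whole = 171 * 100 / 64
whole = 17100 / 64
whole = 4275/16

4275/16


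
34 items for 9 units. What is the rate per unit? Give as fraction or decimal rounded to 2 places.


Total items = 34
Number of units = 9
Unit rate = 34 / 9
= 3.78 items per unit

3.78


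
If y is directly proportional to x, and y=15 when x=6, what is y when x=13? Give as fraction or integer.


Direct proportion: y = kx
Find k: k = 15/6 = 5/2
Compute y at x=13: y = 5/2 * 13
y = 65/2

65/2


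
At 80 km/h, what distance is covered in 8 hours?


Using distance = speed * time
Speed = 80 km/h
Time = 8 hours
Distance = 80 * 8
= 640 km

640


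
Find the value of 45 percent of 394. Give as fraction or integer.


Compute 45% of 394
Convert percentage: 45% = 45/100
Multiply: 394 * 45/100
= 17730/100
= 1773/10

1773/10


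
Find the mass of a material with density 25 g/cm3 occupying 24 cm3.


Using mass = density * volume
Density = 25 g/cm3
Volume = 24 cm3
Mass = 25 * 24
= 600 g

600


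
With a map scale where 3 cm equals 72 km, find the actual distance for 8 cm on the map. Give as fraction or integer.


Map scale: 3 cm = 72 km
Measured distance on map = 8 cm
Set up proportion: 8 * 72 / 3
= 576 / 3
= 192 km

192


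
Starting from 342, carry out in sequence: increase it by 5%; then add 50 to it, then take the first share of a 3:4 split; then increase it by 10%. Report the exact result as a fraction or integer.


Start with 342.
Step 1: Increase by 5%: 342 * 105/100 = 3591/10
Step 2: Add 50: 3591/10+50=4091/10; split 3:4 first = 4091/10*3/7 = 12273/70
Step 3: Increase by 10%: 12273/70 * 110/100 = 135003/700
Final result = 135003/700

135003/700


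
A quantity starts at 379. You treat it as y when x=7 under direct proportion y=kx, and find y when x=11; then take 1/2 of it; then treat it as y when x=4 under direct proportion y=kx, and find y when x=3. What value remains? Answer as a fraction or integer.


Start with 379.
Step 1: Direct prop: k = (379)/7; new y = k*11 = 379*11/7 = 4169/7
Step 2: Take 1/2: 4169/7 * 1/2 = 4169/14
Step 3: Direct prop: k = (4169/14)/4; new y = k*3 = 4169/14*3/4 = 12507/56
Final result = 12507/56

12507/56


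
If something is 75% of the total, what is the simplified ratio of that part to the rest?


Part = 75%, Remainder = 25%
Ratio = 75:25
GCD(75, 25) = 25
Simplify: 3:1 = 3:1

3:1


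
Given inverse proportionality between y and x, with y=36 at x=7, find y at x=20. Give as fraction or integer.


Inverse proportion: y = k/x
Find k: k = 7 * 36 = 252
Compute y at x=20: y = 252/20
y = 63/5

63/5


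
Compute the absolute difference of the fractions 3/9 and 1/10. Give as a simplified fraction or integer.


Simplify: 3/9 = 1/3 and 1/10 = 1/10
Find common denominator: LCD = 30
Convert: 10/30 and 3/30
Difference = |10 - 3|/30 = 7/30
Simplified = 7/30

7/30


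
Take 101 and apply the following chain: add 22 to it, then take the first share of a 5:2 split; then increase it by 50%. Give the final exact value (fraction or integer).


Start with 101.
Step 1: Add 22: 101+22=123; split 5:2 first = 123*5/7 = 615/7
Step 2: Increase by 50%: 615/7 * 150/100 = 1845/14
Final result = 1845/14

1845/14


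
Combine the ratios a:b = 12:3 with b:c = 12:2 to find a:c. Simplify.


Given a:b = 12:3 and b:c = 12:2
Make b consistent. Multiply first ratio by 12: a:b = 144:36
Multiply second ratio by 3: b:c = 36:6
Now b = 36 in both, so a:b:c = 144:36:6
Therefore a:c = 144:6
Simplify by GCD: a:c = 24:1

24:1


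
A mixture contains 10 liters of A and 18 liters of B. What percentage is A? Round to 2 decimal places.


Volume of A = 10 L
Volume of B = 18 L
Total volume = 10 + 18 = 28 L
Percentage of A = (10/28) * 100
= 35.71%

35.71


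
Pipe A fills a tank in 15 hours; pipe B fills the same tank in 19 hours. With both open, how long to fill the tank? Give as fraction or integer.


Rate of A = 1/15 job per hour
Rate of B = 1/19 job per hour
Combined rate = 1/15 + 1/19
Find common denominator: (19 + 15)/(15*19) = 34/285
Combined rate = 34/285 job per hour
Time together = 1 / (34/285) = 285/34 hours

285/34


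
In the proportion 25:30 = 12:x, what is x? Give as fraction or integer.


Setting up: 25/30 = 12/x
Cross multiply: 25 * x = 30 * 12
25x = 360
x = 360/25
x = 72/5

72/5


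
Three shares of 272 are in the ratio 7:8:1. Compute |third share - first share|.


Total parts = 7 + 8 + 1 = 16
Value per part = 272 / 16 = 17
Shares: 7*17=119, 8*17=136, 1*17=17
Third share = 17, first share = 119
Difference = |17 - 119| = 102

102


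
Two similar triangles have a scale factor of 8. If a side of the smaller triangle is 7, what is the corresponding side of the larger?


Similar triangles have proportional sides
Scale factor = 8
Smaller side = 7
Corresponding larger side = 7 * 8
= 56

56


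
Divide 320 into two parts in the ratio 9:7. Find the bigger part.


Total parts = 9 + 7 = 16
Value per part = 320 / 16 = 20
First share = 9 * 20 = 180
Second share = 7 * 20 = 140
Larger share = 180

180


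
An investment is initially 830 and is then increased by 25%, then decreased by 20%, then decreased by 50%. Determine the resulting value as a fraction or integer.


Start: 830
Step 1: increase by 25% => multiply by 125/100
  830 * 125/100 = 2075/2
Step 2: decrease by 20% => multiply by 80/100
  2075/2 * 80/100 = 830
Step 3: decrease by 50% => multiply by 50/100
  830 * 50/100 = 415
Final value = 415

415


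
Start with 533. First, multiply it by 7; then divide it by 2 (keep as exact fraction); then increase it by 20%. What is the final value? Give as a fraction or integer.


Start with 533.
Step 1: Multiply by 7: 533 * 7 = 3731
Step 2: Divide by 2: 3731 / 2 = 3731/2
Step 3: Increase by 20%: 3731/2 * 120/100 = 11193/5
Final result = 11193/5

11193/5


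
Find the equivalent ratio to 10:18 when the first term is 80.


Original ratio: 10:18
First term target: 80
Scale factor = 80 / 10 = 8
Multiply second term: 18 * 8 = 144
Equivalent ratio = 80:144

80:144


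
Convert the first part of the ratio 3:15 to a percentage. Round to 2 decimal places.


Total parts = 3 + 15 = 18
First part fraction = 3/18
Percentage = (3/18) * 100
= 0.166667 * 100
= 16.67%

16.67


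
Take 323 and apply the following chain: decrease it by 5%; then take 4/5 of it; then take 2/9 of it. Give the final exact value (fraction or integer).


Start with 323.
Step 1: Decrease by 5%: 323 * 95/100 = 6137/20
Step 2: Take 4/5: 6137/20 * 4/5 = 6137/25
Step 3: Take 2/9: 6137/25 * 2/9 = 12274/225
Final result = 12274/225

12274/225


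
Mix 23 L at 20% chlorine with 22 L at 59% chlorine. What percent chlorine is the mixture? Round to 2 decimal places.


Solute in mixture 1 = 20% of 23 L = 23*20/100 = 23/5 L
Solute in mixture 2 = 59% of 22 L = 22*59/100 = 649/50 L
Total solute = 23/5 + 649/50 = 879/50 L
Total volume = 23 + 22 = 45 L
Final concentration = 879/50/45 * 100 = 39.07%

39.07


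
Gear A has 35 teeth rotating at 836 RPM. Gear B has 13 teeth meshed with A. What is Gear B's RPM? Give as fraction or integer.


Gear ratio: teeth_A * RPM_A = teeth_B * RPM_B
35 * 836 = 13 * RPM_B
29260 = 13 * RPM_B
RPM_B = 29260 / 13
RPM_B = 29260/13

29260/13


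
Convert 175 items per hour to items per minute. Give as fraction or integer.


Converting from per hour to per minute
Rate = 175 items per hour
Divide by 60: 175/60
= 35/12 items per minute

35/12


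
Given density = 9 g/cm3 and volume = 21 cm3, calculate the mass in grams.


Using mass = density * volume
Density = 9 g/cm3
Volume = 21 cm3
Mass = 9 * 21
= 189 g

189


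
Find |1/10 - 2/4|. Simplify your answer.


Simplify: 1/10 = 1/10 and 2/4 = 1/2
Find common denominator: LCD = 10
Convert: 1/10 and 5/10
Difference = |1 - 5|/10 = 4/10
Simplified = 2/5

2/5


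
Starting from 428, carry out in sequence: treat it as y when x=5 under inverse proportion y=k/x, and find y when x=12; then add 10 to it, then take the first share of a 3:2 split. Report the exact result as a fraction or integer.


Start with 428.
Step 1: Inverse prop: k = (428)*5; new y = k/12 = 428*5/12 = 535/3
Step 2: Add 10: 535/3+10=565/3; split 3:2 first = 565/3*3/5 = 113
Final result = 113

113


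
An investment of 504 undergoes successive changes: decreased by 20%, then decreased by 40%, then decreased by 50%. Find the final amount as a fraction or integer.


Start: 504
Step 1: decrease by 20% => multiply by 80/100
  504 * 80/100 = 2016/5
Step 2: decrease by 40% => multiply by 60/100
  2016/5 * 60/100 = 6048/25
Step 3: decrease by 50% => multiply by 50/100
  6048/25 * 50/100 = 3024/25
Final value = 3024/25

3024/25


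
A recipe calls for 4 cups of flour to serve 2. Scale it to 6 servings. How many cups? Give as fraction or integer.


Original: 4 cups for 2 servings
Target servings = 6
Scaling factor = 6/2
New amount = 4 * 6/2
= 24/2
= 12 cups

12


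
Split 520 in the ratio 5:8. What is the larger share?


Total parts = 5 + 8 = 13
Value per part = 520 / 13 = 40
First share = 5 * 40 = 200
Second share = 8 * 40 = 320
Larger share = 320

320


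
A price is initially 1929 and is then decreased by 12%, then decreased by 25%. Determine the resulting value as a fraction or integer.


Start: 1929
Step 1: decrease by 12% => multiply by 88/100
  1929 * 88/100 = 42438/25
Step 2: decrease by 25% => multiply by 75/100
  42438/25 * 75/100 = 63657/50
Final value = 63657/50

63657/50


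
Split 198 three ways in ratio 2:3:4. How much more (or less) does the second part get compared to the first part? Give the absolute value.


Total parts = 2 + 3 + 4 = 9
Value per part = 198 / 9 = 22
Shares: 2*22=44, 3*22=66, 4*22=88
Second share = 66, first share = 44
Difference = |66 - 44| = 22

22


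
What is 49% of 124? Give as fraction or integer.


Compute 49% of 124
Convert percentage: 49% = 49/100
Multiply: 124 * 49/100
= 6076/100
= 1519/25

1519/25


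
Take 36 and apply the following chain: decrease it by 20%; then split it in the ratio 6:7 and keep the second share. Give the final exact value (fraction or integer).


Start with 36.
Step 1: Decrease by 20%: 36 * 80/100 = 144/5
Step 2: Split 6:7, second share = 144/5 * 7/13 = 1008/65
Final result = 1008/65

1008/65


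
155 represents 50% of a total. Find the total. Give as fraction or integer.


Given: 155 is 50% of the whole
Set up: 155 = 50/100 * whole
whole = 155 * 100 / 50
whole = 15500 / 50
whole = 310

310


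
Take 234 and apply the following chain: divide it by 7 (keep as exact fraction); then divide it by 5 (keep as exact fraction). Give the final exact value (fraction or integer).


Start with 234.
Step 1: Divide by 7: 234 / 7 = 234/7
Step 2: Divide by 5: 234/7 / 5 = 234/35
Final result = 234/35

234/35


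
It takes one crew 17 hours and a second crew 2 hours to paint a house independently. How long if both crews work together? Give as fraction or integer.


Rate of A = 1/17 job per hour
Rate of B = 1/2 job per hour
Combined rate = 1/17 + 1/2
Find common denominator: (2 + 17)/(17*2) = 19/34
Combined rate = 19/34 job per hour
Time together = 1 / (19/34) = 34/19 hours

34/19


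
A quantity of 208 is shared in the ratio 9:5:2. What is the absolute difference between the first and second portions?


Total parts = 9 + 5 + 2 = 16
Value per part = 208 / 16 = 13
Shares: 9*13=117, 5*13=65, 2*13=26
First share = 117, second share = 65
Difference = |117 - 65| = 52

52


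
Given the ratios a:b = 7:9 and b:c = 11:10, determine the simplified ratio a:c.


Given a:b = 7:9 and b:c = 11:10
Make b consistent. Multiply first ratio by 11: a:b = 77:99
Multiply second ratio by 9: b:c = 99:90
Now b = 99 in both, so a:b:c = 77:99:90
Therefore a:c = 77:90
Simplify by GCD: a:c = 77:90

77:90


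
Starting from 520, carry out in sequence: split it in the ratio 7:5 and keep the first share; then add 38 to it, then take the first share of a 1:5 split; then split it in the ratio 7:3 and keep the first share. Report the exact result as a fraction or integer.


Start with 520.
Step 1: Split 7:5, first share = 520 * 7/12 = 910/3
Step 2: Add 38: 910/3+38=1024/3; split 1:5 first = 1024/3*1/6 = 512/9
Step 3: Split 7:3, first share = 512/9 * 7/10 = 1792/45
Final result = 1792/45

1792/45


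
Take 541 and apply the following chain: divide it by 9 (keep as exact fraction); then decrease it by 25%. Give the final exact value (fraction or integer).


Start with 541.
Step 1: Divide by 9: 541 / 9 = 541/9
Step 2: Decrease by 25%: 541/9 * 75/100 = 541/12
Final result = 541/12

541/12


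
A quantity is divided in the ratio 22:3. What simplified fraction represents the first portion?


Total parts = 22 + 3 = 25
First part fraction = 22/25
Simplify: 22/25 = 22/25

22/25


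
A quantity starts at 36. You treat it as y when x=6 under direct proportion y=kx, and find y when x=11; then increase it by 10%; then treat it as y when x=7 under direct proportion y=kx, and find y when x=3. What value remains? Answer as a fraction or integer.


Start with 36.
Step 1: Direct prop: k = (36)/6; new y = k*11 = 36*11/6 = 66
Step 2: Increase by 10%: 66 * 110/100 = 363/5
Step 3: Direct prop: k = (363/5)/7; new y = k*3 = 363/5*3/7 = 1089/35
Final result = 1089/35

1089/35


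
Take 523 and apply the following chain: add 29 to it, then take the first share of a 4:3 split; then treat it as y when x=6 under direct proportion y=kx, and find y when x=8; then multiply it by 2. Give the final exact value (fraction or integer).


Start with 523.
Step 1: Add 29: 523+29=552; split 4:3 first = 552*4/7 = 2208/7
Step 2: Direct prop: k = (2208/7)/6; new y = k*8 = 2208/7*8/6 = 2944/7
Step 3: Multiply by 2: 2944/7 * 2 = 5888/7
Final result = 5888/7

5888/7


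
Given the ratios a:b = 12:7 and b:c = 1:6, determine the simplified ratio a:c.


Given a:b = 12:7 and b:c = 1:6
Make b consistent. Multiply first ratio by 1: a:b = 12:7
Multiply second ratio by 7: b:c = 7:42
Now b = 7 in both, so a:b:c = 12:7:42
Therefore a:c = 12:42
Simplify by GCD: a:c = 2:7

2:7


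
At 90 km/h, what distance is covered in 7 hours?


Using distance = speed * time
Speed = 90 km/h
Time = 7 hours
Distance = 90 * 7
= 630 km

630


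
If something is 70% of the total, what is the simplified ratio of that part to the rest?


Part = 70%, Remainder = 30%
Ratio = 70:30
GCD(70, 30) = 10
Simplify: 7:3 = 7:3

7:3


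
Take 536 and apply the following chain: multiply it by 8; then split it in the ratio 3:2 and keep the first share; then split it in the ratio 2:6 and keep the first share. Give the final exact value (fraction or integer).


Start with 536.
Step 1: Multiply by 8: 536 * 8 = 4288
Step 2: Split 3:2, first share = 4288 * 3/5 = 12864/5
Step 3: Split 2:6, first share = 12864/5 * 2/8 = 3216/5
Final result = 3216/5

3216/5


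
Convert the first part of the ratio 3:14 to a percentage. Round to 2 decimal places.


Total parts = 3 + 14 = 17
First part fraction = 3/17
Percentage = (3/17) * 100
= 0.176471 * 100
= 17.65%

17.65


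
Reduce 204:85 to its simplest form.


Find GCD(204, 85)
GCD = 17
Divide both by 17: 204/17 = 12, 85/17 = 5
Simplified ratio = 12:5

12:5


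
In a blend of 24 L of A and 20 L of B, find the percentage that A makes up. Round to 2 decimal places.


Volume of A = 24 L
Volume of B = 20 L
Total volume = 24 + 20 = 44 L
Percentage of A = (24/44) * 100
= 54.55%

54.55


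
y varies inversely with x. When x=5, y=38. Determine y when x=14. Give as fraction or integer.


Inverse proportion: y = k/x
Find k: k = 5 * 38 = 190
Compute y at x=14: y = 190/14
y = 95/7

95/7


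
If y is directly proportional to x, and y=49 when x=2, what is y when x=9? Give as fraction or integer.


Direct proportion: y = kx
Find k: k = 49/2 = 49/2
Compute y at x=9: y = 49/2 * 9
y = 441/2

441/2


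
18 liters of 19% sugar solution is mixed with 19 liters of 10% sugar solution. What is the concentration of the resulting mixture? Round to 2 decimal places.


Solute in mixture 1 = 19% of 18 L = 18*19/100 = 171/50 L
Solute in mixture 2 = 10% of 19 L = 19*10/100 = 19/10 L
Total solute = 171/50 + 19/10 = 133/25 L
Total volume = 18 + 19 = 37 L
Final concentration = 133/25/37 * 100 = 14.38%

14.38


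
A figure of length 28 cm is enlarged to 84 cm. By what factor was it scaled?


Original length = 28 cm
Scaled length = 84 cm
Scale factor = 84 / 28
= 3

3


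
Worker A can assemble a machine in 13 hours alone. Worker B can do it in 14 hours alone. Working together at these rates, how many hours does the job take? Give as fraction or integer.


Rate of A = 1/13 job per hour
Rate of B = 1/14 job per hour
Combined rate = 1/13 + 1/14
Find common denominator: (14 + 13)/(13*14) = 27/182
Combined rate = 27/182 job per hour
Time together = 1 / (27/182) = 182/27 hours

182/27
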